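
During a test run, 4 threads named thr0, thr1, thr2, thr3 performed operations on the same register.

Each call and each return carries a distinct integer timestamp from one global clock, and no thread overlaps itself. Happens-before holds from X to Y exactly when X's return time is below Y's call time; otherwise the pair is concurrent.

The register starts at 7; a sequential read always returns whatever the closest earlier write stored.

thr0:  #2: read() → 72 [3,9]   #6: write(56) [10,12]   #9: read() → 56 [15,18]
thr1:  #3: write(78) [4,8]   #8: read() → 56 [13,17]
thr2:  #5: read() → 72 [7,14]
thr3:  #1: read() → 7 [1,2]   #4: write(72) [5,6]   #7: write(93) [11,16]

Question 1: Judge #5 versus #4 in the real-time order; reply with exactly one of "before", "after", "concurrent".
after

#5 spans [7,14], #4 spans [5,6]
resp(#4)=6 < inv(#5)=7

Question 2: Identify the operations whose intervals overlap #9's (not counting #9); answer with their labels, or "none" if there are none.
#7, #8

#9 spans [15,18]: anything still running between times 15 and 18 counts as concurrent
#1 [1,2]: before
#2 [3,9]: before
#3 [4,8]: before
#4 [5,6]: before
#5 [7,14]: before
#6 [10,12]: before
#7 [11,16]: concurrent
#8 [13,17]: concurrent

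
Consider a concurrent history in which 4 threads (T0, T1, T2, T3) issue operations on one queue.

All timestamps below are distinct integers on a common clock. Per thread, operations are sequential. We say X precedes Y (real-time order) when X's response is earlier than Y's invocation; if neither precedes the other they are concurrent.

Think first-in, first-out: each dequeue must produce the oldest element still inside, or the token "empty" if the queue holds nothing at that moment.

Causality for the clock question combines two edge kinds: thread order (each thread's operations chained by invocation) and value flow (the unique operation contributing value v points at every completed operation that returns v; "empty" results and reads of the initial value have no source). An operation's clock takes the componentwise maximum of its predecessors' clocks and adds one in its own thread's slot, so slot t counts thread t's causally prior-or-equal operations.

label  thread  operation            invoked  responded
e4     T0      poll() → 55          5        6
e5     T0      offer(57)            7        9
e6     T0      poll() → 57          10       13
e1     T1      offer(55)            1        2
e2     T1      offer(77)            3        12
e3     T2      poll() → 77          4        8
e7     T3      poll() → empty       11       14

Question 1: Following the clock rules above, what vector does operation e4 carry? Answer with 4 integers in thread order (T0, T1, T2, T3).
invoked at 11, e7 has no predecessors; its own T3 bump gives (0, 0, 0, 1)
invoked at 1, e1 has no predecessors; its own T1 bump gives (0, 1, 0, 0)
e2, invoked 3, takes VC(e1)=(0, 1, 0, 0) under max, adds 1 for T1 → (0, 2, 0, 0)
e4, invoked 5, takes VC(e1)=(0, 1, 0, 0) under max, adds 1 for T0 → (1, 1, 0, 0)
e3, invoked 4, takes VC(e2)=(0, 2, 0, 0) under max, adds 1 for T2 → (0, 2, 1, 0)
e5, invoked 7, takes VC(e4)=(1, 1, 0, 0) under max, adds 1 for T0 → (2, 1, 0, 0)
e6, invoked 10, takes VC(e5)=(2, 1, 0, 0) under max, adds 1 for T0 → (3, 1, 0, 0)
target: VC(e4) = (1, 1, 0, 0)

(1, 1, 0, 0)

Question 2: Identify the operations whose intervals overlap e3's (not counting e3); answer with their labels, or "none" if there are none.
overlap test against e3 [4,8]: concurrent iff the interval meets 4..8
e1 [1,2]: before
e2 [3,12]: concurrent
e4 [5,6]: concurrent
e5 [7,9]: concurrent
e6 [10,13]: after
e7 [11,14]: after

e2, e4, e5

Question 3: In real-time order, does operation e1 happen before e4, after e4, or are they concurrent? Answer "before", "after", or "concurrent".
e1 spans [1,2], e4 spans [5,6]
resp(e1)=2 < inv(e4)=5

before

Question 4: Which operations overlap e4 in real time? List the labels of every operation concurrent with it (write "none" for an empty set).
e4 runs from 5 to 6; window-overlapping ops are concurrent
e1 [1,2]: before
e2 [3,12]: concurrent
e3 [4,8]: concurrent
e5 [7,9]: after
e6 [10,13]: after
e7 [11,14]: after

e2, e3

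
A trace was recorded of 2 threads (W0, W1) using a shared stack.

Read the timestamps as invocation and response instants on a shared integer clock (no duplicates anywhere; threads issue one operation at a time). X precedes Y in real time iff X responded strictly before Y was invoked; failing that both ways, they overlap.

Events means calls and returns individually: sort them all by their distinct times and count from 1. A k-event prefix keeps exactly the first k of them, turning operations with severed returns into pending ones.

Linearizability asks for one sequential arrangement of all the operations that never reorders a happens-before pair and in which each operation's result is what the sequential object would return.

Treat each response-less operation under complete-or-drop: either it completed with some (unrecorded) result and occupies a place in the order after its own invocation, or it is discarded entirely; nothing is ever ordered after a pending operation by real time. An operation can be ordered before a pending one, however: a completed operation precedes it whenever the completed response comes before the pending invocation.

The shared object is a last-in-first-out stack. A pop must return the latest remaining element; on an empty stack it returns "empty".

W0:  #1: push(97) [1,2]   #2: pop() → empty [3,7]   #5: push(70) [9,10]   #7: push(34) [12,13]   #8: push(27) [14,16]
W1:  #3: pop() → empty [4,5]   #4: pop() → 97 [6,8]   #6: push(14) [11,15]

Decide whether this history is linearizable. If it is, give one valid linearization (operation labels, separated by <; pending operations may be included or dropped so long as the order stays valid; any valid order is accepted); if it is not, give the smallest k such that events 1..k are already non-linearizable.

through event 6 a valid linearization exists; event 7 (#2 responding at time 7) ends that
no legal order exists: 2 real-time-consistent candidates over 3 completed stack operations, all rejected
completion choices over the 1 pending operation (#4) were checked; none helps
one such order, #1, #2, #3 (pending dropped), breaks at step 2 where #2 pop() → empty is illegal
one such order, #1, #3, #2 (pending dropped), breaks at step 2 where #3 pop() → empty is illegal

not linearizable — minimal violating prefix: 7 events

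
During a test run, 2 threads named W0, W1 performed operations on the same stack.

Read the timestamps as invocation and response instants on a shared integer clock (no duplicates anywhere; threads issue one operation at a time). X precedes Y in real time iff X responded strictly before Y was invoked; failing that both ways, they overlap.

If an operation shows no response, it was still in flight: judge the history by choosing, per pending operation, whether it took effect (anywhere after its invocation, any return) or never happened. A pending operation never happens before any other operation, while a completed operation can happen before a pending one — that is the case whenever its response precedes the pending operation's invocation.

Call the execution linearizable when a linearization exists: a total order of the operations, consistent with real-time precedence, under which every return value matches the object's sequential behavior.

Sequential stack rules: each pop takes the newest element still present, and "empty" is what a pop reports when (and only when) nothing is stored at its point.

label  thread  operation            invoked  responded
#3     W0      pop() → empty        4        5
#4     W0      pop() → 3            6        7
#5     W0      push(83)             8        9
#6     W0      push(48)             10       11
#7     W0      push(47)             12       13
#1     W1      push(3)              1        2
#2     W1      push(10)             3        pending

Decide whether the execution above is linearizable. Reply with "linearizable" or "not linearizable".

the violation lands at event 5, #3's response at time 5: events 1..4 linearize, events 1..5 do not
exhaustive check: the 2 completed stack ops admit one real-time order; illegal
every completion of the 1 pending operation (#2) was checked; none linearizes
for example #1, #3 (pending dropped) fails at step 2: #3 pop() → empty is not legal there

not linearizable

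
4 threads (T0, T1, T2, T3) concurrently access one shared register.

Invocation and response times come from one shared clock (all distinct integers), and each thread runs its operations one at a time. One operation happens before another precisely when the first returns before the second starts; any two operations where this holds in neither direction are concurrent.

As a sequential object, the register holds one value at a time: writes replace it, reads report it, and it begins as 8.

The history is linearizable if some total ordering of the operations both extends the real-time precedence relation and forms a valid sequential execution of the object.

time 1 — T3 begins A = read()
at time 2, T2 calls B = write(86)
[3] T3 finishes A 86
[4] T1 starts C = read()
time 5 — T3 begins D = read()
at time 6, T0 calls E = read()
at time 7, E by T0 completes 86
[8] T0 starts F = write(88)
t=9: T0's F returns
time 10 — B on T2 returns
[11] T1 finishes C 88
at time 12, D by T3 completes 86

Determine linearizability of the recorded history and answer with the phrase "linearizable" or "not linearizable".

a witness: B, A, D, E, F, C
step 1: B write(86) — value 86
step 2: A read() → 86 — value 86
step 3: D read() → 86 — value 86
step 4: E read() → 86 — value 86
step 5: F write(88) — value 88
step 6: C read() → 88 — value 88

linearizable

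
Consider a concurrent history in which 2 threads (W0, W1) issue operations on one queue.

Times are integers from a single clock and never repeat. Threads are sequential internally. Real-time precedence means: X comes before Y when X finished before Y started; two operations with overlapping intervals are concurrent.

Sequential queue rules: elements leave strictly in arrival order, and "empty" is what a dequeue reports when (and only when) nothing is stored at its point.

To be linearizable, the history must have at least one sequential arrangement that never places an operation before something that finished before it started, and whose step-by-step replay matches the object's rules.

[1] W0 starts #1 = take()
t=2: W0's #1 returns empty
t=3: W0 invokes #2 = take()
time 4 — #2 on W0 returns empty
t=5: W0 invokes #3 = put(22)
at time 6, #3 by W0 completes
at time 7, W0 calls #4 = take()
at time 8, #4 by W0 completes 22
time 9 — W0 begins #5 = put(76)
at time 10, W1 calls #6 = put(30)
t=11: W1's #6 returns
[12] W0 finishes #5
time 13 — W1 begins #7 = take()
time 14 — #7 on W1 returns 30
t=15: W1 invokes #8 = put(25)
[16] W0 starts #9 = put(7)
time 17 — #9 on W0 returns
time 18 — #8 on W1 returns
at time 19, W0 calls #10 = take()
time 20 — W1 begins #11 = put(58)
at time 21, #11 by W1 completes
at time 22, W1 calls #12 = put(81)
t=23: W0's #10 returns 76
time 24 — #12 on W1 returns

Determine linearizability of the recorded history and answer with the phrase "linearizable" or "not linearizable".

linearizable

a witness: #1, #2, #3, #4, #6, #5, #7, #8, #9, #10, #11, #12
step 1: #1 take() → empty — queue <>
step 2: #2 take() → empty — queue <>
step 3: #3 put(22) — queue <22>
step 4: #4 take() → 22 — queue <>
step 5: #6 put(30) — queue <30>
step 6: #5 put(76) — queue <30,76>
step 7: #7 take() → 30 — queue <76>
step 8: #8 put(25) — queue <76,25>
step 9: #9 put(7) — queue <76,25,7>
step 10: #10 take() → 76 — queue <25,7>
step 11: #11 put(58) — queue <25,7,58>
step 12: #12 put(81) — queue <25,7,58,81>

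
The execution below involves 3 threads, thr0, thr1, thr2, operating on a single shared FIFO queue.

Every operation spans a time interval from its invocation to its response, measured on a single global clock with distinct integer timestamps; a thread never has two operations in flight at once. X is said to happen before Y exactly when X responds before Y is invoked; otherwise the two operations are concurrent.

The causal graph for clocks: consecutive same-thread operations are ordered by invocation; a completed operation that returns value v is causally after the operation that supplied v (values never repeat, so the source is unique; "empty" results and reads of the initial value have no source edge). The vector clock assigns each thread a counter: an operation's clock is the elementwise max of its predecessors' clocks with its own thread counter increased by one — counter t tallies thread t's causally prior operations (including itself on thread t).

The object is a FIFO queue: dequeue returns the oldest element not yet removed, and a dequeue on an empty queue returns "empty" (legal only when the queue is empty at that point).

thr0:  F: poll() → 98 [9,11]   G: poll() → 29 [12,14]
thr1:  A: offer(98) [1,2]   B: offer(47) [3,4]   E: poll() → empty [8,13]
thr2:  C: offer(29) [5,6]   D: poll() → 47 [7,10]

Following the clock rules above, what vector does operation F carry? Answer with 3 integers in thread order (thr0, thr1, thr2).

(1, 1, 0)

no predecessors for C (invoked 5): thr2 increments from zero → (0, 0, 1)
no predecessors for A (invoked 1): thr1 increments from zero → (0, 1, 0)
from VC(A)=(0, 1, 0), B (invoked 3) maxes components and bumps thr1 → (0, 2, 0)
from VC(A)=(0, 1, 0), F (invoked 9) maxes components and bumps thr0 → (1, 1, 0)
from VC(B)=(0, 2, 0), E (invoked 8) maxes components and bumps thr1 → (0, 3, 0)
from VC(B)=(0, 2, 0), VC(C)=(0, 0, 1), D (invoked 7) maxes components and bumps thr2 → (0, 2, 2)
from VC(C)=(0, 0, 1), VC(F)=(1, 1, 0), G (invoked 12) maxes components and bumps thr0 → (2, 1, 1)
target: VC(F) = (1, 1, 0)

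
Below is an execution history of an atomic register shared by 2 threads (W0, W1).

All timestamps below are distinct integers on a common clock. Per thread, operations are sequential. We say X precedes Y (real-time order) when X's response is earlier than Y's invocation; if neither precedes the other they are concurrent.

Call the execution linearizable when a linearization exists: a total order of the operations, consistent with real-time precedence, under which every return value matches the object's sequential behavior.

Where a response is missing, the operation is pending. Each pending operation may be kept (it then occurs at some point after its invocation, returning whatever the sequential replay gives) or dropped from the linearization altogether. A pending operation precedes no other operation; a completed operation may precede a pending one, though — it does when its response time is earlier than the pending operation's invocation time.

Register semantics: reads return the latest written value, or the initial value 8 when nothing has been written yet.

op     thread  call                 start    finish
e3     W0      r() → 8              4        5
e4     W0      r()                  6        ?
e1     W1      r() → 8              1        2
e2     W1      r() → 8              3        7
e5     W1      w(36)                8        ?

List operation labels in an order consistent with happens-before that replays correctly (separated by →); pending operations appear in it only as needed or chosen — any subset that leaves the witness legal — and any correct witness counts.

1. e1 r() → 8, leaving value 8
2. e2 r() → 8, leaving value 8
3. e3 r() → 8, leaving value 8

e1 → e2 → e3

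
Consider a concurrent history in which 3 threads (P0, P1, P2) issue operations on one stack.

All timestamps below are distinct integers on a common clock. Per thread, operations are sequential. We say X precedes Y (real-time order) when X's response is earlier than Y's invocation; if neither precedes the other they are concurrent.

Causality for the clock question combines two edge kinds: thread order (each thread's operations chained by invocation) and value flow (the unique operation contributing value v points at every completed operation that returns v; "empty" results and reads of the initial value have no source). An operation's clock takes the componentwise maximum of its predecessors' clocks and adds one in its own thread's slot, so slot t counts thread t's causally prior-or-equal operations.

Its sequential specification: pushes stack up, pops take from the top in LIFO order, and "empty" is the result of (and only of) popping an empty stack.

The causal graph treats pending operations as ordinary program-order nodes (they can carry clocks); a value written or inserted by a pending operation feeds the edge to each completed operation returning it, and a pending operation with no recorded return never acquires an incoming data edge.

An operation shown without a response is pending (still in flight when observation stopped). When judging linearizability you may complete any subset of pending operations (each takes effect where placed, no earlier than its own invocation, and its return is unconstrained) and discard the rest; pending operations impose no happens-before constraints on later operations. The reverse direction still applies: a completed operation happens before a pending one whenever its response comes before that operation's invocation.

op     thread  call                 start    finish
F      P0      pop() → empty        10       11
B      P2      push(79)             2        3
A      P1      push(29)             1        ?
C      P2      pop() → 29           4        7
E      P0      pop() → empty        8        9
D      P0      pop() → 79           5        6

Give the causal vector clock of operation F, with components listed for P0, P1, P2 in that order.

VC(B, invoked at 2): no causal predecessors; +1 on P2 → (0, 0, 1)
VC(A, invoked at 1): no causal predecessors; +1 on P1 → (0, 1, 0)
from VC(B)=(0, 0, 1), D (invoked 5) maxes components and bumps P0 → (1, 0, 1)
from VC(A)=(0, 1, 0), VC(B)=(0, 0, 1), C (invoked 4) maxes components and bumps P2 → (0, 1, 2)
from VC(D)=(1, 0, 1), E (invoked 8) maxes components and bumps P0 → (2, 0, 1)
from VC(E)=(2, 0, 1), F (invoked 10) maxes components and bumps P0 → (3, 0, 1)
target: VC(F) = (3, 0, 1)

(3, 0, 1)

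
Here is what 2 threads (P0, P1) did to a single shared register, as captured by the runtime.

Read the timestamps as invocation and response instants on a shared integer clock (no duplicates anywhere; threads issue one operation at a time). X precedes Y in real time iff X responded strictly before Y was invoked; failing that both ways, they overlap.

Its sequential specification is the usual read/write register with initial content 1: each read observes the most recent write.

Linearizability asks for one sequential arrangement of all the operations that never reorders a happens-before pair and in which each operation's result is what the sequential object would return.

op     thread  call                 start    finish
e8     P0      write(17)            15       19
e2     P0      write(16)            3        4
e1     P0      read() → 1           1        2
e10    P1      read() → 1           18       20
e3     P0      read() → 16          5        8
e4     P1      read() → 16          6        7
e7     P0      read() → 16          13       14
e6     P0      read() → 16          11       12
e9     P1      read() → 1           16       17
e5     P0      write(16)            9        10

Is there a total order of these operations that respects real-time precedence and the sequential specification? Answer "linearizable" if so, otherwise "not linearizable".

not linearizable

events 1..16 are fine; event 17 — the response of e9 at time 17 — makes the prefix non-linearizable
all 2 real-time-respecting orders fail — 8 completed register operations, no legal replay
include/drop combinations of the 1 pending operation (e8) were all tried; none helps
sample order e1, e2, e3, e4, e5, e6, e7, e9 (pending dropped) stalls at step 8 — e9 read() → 1 has no legal effect
sample order e1, e2, e4, e3, e5, e6, e7, e9 (pending dropped) stalls at step 8 — e9 read() → 1 has no legal effect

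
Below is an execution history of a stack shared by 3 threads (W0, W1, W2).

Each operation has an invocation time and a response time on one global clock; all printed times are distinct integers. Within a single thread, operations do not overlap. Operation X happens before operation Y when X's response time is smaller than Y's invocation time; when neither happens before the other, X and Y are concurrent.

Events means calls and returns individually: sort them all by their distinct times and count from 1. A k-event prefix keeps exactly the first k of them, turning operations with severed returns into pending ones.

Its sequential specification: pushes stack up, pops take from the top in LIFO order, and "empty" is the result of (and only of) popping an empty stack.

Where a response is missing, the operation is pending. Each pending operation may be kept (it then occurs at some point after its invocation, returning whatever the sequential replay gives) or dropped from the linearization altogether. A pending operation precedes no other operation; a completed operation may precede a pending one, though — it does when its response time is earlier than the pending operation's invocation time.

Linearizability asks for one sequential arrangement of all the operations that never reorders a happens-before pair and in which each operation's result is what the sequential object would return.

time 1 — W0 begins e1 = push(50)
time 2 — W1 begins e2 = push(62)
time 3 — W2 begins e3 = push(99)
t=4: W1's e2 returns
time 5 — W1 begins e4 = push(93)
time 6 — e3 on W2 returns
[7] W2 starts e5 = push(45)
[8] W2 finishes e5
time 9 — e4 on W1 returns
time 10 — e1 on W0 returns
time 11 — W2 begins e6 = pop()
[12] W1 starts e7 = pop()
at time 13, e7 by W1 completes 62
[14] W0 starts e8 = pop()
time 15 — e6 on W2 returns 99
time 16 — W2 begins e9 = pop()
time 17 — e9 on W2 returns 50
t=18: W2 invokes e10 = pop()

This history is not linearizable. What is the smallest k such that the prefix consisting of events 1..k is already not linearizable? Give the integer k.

a valid linearization of events 1..12 exists, for instance e1, e2, e3, e4, e5:
step 1: e1 push(50) — stack <50>
step 2: e2 push(62) — stack <50,62>
step 3: e3 push(99) — stack <50,62,99>
step 4: e4 push(93) — stack <50,62,99,93>
step 5: e5 push(45) — stack <50,62,99,93,45>
with event 13 included (e7 responding at time 13), all real-time-consistent orders fail
every completion of the 1 pending operation (e6) was checked; none linearizes
take e1, e2, e3, e4, e5, e7 (pending dropped): step 6 already fails, because e7 pop() → 62 cannot occur there
take e1, e2, e3, e5, e4, e7 (pending dropped): step 6 already fails, because e7 pop() → 62 cannot occur there

13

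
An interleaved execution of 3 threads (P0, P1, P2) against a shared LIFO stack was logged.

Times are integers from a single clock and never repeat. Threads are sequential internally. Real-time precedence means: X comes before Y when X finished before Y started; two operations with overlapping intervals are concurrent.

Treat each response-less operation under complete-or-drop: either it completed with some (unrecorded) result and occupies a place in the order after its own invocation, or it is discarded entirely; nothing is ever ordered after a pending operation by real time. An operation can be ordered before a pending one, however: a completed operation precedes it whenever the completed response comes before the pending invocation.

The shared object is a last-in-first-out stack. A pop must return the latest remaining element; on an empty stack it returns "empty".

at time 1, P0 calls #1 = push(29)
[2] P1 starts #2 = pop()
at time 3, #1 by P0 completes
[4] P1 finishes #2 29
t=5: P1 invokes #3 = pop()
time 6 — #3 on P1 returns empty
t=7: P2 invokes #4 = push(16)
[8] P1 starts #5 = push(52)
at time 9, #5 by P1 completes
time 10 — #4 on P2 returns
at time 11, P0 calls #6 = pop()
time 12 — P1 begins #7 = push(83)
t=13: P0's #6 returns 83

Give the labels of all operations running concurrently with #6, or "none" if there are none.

#7

#6 spans [11,13]; an op avoiding the whole window 11..13 is ordered, any other is concurrent
#1 [1,3]: before
#2 [2,4]: before
#3 [5,6]: before
#4 [7,10]: before
#5 [8,9]: before
#7 [12,…): concurrent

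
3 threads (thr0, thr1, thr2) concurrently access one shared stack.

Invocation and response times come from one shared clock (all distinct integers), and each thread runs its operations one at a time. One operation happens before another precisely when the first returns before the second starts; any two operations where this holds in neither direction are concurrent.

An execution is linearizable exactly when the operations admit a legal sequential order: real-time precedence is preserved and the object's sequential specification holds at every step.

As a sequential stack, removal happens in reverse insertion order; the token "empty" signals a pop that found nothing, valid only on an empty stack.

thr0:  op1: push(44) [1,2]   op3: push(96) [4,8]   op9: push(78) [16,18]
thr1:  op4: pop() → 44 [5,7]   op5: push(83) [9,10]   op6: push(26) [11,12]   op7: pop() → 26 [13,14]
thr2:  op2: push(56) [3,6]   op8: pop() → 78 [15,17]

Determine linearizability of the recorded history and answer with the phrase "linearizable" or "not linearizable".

linearizable

witness order: op1, op4, op2, op3, op5, op6, op7, op9, op8
after step 1 (op1 push(44)): stack <44>
after step 2 (op4 pop() → 44): stack <>
after step 3 (op2 push(56)): stack <56>
after step 4 (op3 push(96)): stack <56,96>
after step 5 (op5 push(83)): stack <56,96,83>
after step 6 (op6 push(26)): stack <56,96,83,26>
after step 7 (op7 pop() → 26): stack <56,96,83>
after step 8 (op9 push(78)): stack <56,96,83,78>
after step 9 (op8 pop() → 78): stack <56,96,83>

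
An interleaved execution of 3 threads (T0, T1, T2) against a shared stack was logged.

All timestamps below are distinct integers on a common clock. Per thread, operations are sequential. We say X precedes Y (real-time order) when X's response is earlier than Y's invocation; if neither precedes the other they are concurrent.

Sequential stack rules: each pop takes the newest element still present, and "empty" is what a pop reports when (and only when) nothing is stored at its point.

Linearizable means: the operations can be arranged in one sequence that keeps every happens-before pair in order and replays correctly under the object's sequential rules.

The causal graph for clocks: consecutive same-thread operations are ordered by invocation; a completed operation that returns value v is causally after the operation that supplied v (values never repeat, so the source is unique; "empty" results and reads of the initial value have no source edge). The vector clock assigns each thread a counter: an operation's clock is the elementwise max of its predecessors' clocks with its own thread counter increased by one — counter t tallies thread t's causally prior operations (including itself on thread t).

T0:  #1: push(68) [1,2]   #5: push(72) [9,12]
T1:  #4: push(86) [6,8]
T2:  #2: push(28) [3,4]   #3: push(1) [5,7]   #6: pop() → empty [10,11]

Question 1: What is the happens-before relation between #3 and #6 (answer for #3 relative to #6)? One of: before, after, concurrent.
Answer: before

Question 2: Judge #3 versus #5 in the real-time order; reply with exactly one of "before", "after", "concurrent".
Answer: before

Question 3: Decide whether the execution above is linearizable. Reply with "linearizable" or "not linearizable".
not linearizable

already the first 11 events (up to #6's response at time 11) admit no linearization; the first 10 still do
real-time-consistent orders of the 5 completed operations: 2 — all fail the stack replay
no escape via the 1 pending operation (#5): every completion choice fails
one such order, #1, #2, #3, #4, #6 (pending dropped), breaks at step 5 where #6 pop() → empty is illegal
one such order, #1, #2, #4, #3, #6 (pending dropped), breaks at step 5 where #6 pop() → empty is illegal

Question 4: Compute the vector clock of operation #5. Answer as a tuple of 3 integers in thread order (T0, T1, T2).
Answer: (2, 0, 0)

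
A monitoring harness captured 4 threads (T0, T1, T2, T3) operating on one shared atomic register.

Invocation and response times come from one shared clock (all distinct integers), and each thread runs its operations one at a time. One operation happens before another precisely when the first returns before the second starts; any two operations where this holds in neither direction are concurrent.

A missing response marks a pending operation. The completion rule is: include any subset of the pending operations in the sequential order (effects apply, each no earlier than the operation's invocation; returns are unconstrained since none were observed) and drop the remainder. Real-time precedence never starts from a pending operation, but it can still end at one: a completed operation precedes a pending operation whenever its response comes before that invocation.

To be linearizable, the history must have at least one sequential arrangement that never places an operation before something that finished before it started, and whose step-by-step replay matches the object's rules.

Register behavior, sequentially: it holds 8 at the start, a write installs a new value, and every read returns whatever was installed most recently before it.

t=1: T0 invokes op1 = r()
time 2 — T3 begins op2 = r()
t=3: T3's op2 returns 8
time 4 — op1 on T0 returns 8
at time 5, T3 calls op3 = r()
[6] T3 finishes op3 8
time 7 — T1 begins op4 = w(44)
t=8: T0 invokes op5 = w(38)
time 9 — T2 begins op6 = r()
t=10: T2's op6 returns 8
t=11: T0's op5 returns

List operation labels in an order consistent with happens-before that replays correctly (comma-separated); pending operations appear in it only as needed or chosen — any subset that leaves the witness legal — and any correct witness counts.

step 1: op1 r() → 8 — value 8
step 2: op2 r() → 8 — value 8
step 3: op3 r() → 8 — value 8
step 4: op6 r() → 8 — value 8
step 5: op4 w(44) (pending, included) — value 44
step 6: op5 w(38) — value 38

op1, op2, op3, op6, op4, op5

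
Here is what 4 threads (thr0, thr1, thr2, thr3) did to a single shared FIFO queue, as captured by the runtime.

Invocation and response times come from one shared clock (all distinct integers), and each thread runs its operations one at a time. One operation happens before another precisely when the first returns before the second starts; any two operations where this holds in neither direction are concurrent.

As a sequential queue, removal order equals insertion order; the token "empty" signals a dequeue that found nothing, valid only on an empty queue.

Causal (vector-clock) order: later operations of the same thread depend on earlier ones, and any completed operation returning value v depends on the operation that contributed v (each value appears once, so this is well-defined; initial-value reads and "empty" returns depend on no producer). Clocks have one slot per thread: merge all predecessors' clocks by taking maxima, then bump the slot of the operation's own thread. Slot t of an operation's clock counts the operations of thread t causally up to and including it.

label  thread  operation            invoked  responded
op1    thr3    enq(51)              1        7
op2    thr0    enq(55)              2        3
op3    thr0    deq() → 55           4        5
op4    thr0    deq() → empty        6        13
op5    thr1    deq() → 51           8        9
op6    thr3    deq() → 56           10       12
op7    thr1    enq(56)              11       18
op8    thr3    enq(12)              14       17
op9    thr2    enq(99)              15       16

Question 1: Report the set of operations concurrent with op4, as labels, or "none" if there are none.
op1, op5, op6, op7

op4 runs from 6 to 13; window-overlapping ops are concurrent
op1 [1,7]: concurrent
op2 [2,3]: before
op3 [4,5]: before
op5 [8,9]: concurrent
op6 [10,12]: concurrent
op7 [11,18]: concurrent
op8 [14,17]: after
op9 [15,16]: after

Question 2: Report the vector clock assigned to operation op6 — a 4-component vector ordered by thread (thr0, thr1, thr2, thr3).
(0, 2, 0, 2)

VC(op1, invoked at 1): no causal predecessors; +1 on thr3 → (0, 0, 0, 1)
VC(op9, invoked at 15): no causal predecessors; +1 on thr2 → (0, 0, 1, 0)
VC(op2, invoked at 2): no causal predecessors; +1 on thr0 → (1, 0, 0, 0)
merge at op5 (invoked 8): VC(op1)=(0, 0, 0, 1), own-thread bump on thr1 → (0, 1, 0, 1)
merge at op3 (invoked 4): VC(op2)=(1, 0, 0, 0), own-thread bump on thr0 → (2, 0, 0, 0)
merge at op7 (invoked 11): VC(op5)=(0, 1, 0, 1), own-thread bump on thr1 → (0, 2, 0, 1)
merge at op4 (invoked 6): VC(op3)=(2, 0, 0, 0), own-thread bump on thr0 → (3, 0, 0, 0)
merge at op6 (invoked 10): VC(op1)=(0, 0, 0, 1), VC(op7)=(0, 2, 0, 1), own-thread bump on thr3 → (0, 2, 0, 2)
merge at op8 (invoked 14): VC(op6)=(0, 2, 0, 2), own-thread bump on thr3 → (0, 2, 0, 3)
target: VC(op6) = (0, 2, 0, 2)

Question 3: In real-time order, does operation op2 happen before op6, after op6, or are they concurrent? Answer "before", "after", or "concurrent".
before

op2 spans [2,3], op6 spans [10,12]
resp(op2)=3 < inv(op6)=10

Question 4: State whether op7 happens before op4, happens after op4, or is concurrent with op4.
concurrent

op7 spans [11,18], op4 spans [6,13]
the intervals overlap in both directions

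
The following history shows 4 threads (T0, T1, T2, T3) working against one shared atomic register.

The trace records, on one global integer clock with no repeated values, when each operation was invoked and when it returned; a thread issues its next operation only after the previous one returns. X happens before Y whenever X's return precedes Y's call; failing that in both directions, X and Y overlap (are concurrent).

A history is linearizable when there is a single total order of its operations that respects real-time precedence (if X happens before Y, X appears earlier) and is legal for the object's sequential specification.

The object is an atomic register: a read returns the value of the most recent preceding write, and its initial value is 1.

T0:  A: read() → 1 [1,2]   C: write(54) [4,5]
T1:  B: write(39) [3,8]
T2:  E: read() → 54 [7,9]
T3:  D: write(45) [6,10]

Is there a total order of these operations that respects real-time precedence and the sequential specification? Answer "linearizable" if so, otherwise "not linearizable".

linearizable

a witness: A, B, C, E, D
after step 1 (A read() → 1): value 1
after step 2 (B write(39)): value 39
after step 3 (C write(54)): value 54
after step 4 (E read() → 54): value 54
after step 5 (D write(45)): value 45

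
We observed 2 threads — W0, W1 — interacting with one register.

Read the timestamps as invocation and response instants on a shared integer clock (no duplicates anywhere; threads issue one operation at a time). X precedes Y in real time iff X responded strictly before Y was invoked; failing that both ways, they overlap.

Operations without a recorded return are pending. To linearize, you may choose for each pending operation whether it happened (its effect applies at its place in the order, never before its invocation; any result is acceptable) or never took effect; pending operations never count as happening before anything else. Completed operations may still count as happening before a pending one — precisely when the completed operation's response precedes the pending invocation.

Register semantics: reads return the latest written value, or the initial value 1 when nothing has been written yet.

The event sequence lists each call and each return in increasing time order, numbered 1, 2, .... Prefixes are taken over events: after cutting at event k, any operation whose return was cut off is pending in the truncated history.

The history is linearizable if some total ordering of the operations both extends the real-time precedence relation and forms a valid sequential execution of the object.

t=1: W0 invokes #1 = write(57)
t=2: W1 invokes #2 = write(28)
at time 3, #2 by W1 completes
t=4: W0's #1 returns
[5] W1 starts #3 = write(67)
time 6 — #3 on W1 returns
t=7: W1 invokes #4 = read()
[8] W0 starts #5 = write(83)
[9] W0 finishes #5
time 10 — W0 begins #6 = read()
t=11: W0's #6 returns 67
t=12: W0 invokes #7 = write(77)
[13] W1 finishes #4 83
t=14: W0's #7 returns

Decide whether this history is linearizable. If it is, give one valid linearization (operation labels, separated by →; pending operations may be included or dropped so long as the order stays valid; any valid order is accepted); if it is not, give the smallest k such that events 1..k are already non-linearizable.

already the first 11 events (up to #6's response at time 11) admit no linearization; the first 10 still do
all 2 real-time-respecting orders fail — 5 completed register operations, no legal replay
include/drop combinations of the 1 pending operation (#4) were all tried; none helps
e.g. #1, #2, #3, #5, #6 (pending dropped): illegal at step 5, since #6 read() → 67 cannot apply there
e.g. #2, #1, #3, #5, #6 (pending dropped): illegal at step 5, since #6 read() → 67 cannot apply there

not linearizable — minimal violating prefix: 11 events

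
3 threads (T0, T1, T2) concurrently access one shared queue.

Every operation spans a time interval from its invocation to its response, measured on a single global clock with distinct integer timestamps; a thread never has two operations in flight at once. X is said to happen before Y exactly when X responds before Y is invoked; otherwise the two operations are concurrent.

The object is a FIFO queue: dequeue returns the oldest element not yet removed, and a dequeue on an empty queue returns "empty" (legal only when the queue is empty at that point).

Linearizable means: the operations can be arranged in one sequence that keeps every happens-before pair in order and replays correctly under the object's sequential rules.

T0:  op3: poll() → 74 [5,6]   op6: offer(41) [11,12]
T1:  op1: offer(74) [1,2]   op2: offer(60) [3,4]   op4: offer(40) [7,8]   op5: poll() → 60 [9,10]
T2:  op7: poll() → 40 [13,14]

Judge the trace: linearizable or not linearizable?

linearizable

a witness: op1, op2, op3, op4, op5, op6, op7
after step 1 (op1 offer(74)): queue <74>
after step 2 (op2 offer(60)): queue <74,60>
after step 3 (op3 poll() → 74): queue <60>
after step 4 (op4 offer(40)): queue <60,40>
after step 5 (op5 poll() → 60): queue <40>
after step 6 (op6 offer(41)): queue <40,41>
after step 7 (op7 poll() → 40): queue <41>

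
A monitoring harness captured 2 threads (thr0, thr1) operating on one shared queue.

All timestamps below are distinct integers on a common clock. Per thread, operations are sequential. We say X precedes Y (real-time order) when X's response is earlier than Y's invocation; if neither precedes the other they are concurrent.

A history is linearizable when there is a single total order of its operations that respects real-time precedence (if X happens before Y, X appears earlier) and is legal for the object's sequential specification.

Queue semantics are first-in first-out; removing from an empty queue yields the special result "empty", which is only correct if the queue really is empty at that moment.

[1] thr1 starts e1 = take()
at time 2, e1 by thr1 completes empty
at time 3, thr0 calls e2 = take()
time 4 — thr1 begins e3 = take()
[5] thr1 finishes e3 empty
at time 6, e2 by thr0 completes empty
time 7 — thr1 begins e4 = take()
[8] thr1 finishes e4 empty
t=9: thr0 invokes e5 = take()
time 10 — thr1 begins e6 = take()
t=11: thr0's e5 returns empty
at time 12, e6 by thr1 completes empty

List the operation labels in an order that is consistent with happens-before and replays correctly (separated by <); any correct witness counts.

e1 < e2 < e3 < e4 < e5 < e6

step 1: e1 take() → empty — queue <>
step 2: e2 take() → empty — queue <>
step 3: e3 take() → empty — queue <>
step 4: e4 take() → empty — queue <>
step 5: e5 take() → empty — queue <>
step 6: e6 take() → empty — queue <>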